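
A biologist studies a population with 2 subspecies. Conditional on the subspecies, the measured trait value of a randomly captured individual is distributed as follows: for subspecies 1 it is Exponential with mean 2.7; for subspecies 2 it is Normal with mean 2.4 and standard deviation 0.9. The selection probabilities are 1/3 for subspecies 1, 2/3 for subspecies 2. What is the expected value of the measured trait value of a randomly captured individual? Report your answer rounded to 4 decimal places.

Component means — 1: 2.7; 2: 2.4.
E[X] = 0.333333·2.7 + 0.666667·2.4 = 2.5.

2.5000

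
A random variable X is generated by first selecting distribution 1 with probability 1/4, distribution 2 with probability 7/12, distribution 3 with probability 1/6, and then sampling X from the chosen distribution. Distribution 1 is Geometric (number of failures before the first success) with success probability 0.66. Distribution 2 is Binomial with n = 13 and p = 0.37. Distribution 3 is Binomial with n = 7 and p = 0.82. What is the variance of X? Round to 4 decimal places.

6.0466

Per component, 1: μ=0.515152, E[X²]=1.04591; 2: μ=4.81, E[X²]=26.1664; 3: μ=5.74, E[X²]=33.9808.
E[X] = 0.25·0.515152 + 0.583333·4.81 + 0.166667·5.74 = 3.89129.
E[X²] = 0.25·1.04591 + 0.583333·26.1664 + 0.166667·33.9808 = 21.1887.
Var(X) = E[X²] − (E[X])² = 21.1887 − 15.1421 = 6.04656.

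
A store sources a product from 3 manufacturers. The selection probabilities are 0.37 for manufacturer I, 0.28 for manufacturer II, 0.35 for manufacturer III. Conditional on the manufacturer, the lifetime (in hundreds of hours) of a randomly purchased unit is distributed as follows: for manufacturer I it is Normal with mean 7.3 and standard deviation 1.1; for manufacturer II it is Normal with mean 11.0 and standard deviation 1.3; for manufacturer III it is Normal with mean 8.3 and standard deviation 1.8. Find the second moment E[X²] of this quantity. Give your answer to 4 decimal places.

79.7637

For each component E[X²] = Var + (mean)², giving I: 54.5; II: 122.69; III: 72.13.
Overall E[X²] = 0.37·54.5 + 0.28·122.69 + 0.35·72.13 = 79.7637.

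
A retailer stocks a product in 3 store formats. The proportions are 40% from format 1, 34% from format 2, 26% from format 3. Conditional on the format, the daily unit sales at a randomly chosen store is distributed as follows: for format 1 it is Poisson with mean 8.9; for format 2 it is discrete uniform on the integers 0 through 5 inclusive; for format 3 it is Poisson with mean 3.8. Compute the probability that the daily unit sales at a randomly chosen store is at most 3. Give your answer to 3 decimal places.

0.359

Conditional on each format, P(X ≤ 3): 1: 0.0227769; 2: 0.666667; 3: 0.473485.
By total probability, P(X ≤ 3) = 0.4·0.0227769 + 0.34·0.666667 + 0.26·0.473485 = 0.358883.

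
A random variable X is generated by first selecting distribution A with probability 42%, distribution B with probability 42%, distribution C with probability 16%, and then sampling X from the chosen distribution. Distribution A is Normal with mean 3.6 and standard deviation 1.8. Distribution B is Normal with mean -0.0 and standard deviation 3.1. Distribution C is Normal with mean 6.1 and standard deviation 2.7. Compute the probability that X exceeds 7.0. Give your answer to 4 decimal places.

0.0765

Conditional on each component, P(X > 7.0): A: 0.0294534; B: 0.0119708; C: 0.369441.
By total probability, P(X > 7.0) = 0.42·0.0294534 + 0.42·0.0119708 + 0.16·0.369441 = 0.0765088.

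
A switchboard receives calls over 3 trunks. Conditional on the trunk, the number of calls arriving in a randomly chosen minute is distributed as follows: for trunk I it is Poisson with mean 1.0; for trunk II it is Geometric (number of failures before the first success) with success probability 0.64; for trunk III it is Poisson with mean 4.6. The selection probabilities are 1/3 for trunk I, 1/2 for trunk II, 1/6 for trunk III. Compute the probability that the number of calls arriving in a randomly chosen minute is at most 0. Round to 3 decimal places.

0.444

Conditional on each trunk, P(X ≤ 0): I: 0.367879; II: 0.64; III: 0.0100518.
By total probability, P(X ≤ 0) = 0.333333·0.367879 + 0.5·0.64 + 0.166667·0.0100518 = 0.444302.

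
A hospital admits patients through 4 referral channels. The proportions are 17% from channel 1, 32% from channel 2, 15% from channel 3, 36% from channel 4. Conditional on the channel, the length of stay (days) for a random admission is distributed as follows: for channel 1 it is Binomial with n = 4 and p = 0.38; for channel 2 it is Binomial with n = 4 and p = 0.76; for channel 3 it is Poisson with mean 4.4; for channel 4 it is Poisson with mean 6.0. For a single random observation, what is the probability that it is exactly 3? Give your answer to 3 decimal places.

Conditional on each channel, P(X = 3): 1: 0.136083; 2: 0.421417; 3: 0.174305; 4: 0.0892351.
By total probability, P(X = 3) = 0.17·0.136083 + 0.32·0.421417 + 0.15·0.174305 + 0.36·0.0892351 = 0.216258.

0.216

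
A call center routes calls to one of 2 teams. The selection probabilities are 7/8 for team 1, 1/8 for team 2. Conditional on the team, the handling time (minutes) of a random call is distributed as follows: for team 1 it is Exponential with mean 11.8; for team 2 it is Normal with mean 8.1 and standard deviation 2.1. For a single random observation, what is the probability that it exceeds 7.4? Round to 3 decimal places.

Conditional on each team, P(X > 7.4): 1: 0.534129; 2: 0.630559.
By total probability, P(X > 7.4) = 0.875·0.534129 + 0.125·0.630559 = 0.546182.

0.546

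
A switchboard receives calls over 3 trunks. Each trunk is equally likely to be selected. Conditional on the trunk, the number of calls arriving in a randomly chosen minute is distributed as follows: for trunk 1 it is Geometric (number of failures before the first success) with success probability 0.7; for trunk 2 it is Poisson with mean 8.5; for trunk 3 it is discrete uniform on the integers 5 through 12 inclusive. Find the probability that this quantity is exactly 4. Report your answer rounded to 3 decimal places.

0.017

Conditional on each trunk, P(X = 4): 1: 0.00567; 2: 0.0442549; 3: 0.
By total probability, P(X = 4) = 0.333333·0.00567 + 0.333333·0.0442549 + 0.333333·0 = 0.0166416.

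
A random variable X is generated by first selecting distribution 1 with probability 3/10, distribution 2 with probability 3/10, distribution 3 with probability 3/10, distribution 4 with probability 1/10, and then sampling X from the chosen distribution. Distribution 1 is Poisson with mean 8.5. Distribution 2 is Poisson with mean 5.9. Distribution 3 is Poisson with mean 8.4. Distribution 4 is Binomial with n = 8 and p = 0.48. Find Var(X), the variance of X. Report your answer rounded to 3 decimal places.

Per component, 1: μ=8.5, E[X²]=80.75; 2: μ=5.9, E[X²]=40.71; 3: μ=8.4, E[X²]=78.96; 4: μ=3.84, E[X²]=16.7424.
E[X] = 0.3·8.5 + 0.3·5.9 + 0.3·8.4 + 0.1·3.84 = 7.224.
E[X²] = 0.3·80.75 + 0.3·40.71 + 0.3·78.96 + 0.1·16.7424 = 61.8002.
Var(X) = E[X²] − (E[X])² = 61.8002 − 52.1862 = 9.61406.

9.614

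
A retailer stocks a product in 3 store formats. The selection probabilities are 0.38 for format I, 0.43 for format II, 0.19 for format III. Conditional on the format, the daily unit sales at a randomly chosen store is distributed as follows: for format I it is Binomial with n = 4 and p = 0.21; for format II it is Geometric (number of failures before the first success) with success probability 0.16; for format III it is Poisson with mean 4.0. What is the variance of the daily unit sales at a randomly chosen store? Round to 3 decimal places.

Per component, I: μ=0.84, E[X²]=1.3692; II: μ=5.25, E[X²]=60.375; III: μ=4, E[X²]=20.
E[X] = 0.38·0.84 + 0.43·5.25 + 0.19·4 = 3.3367.
E[X²] = 0.38·1.3692 + 0.43·60.375 + 0.19·20 = 30.2815.
Var(X) = E[X²] − (E[X])² = 30.2815 − 11.1336 = 19.148.

19.148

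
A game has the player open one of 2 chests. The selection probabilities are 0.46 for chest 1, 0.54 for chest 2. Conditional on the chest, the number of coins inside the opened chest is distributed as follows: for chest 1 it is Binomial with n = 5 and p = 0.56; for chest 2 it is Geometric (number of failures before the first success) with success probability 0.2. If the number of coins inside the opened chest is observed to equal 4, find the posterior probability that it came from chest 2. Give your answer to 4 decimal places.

0.3077

Likelihoods P(X=4 | ·): 1: 0.216359; 2: 0.08192.
Posterior ∝ prior × likelihood. Numerator for 2: 0.54·0.08192 = 0.0442368.
Normalizing constant: 0.46·0.216359 + 0.54·0.08192 = 0.143762.
P(2 | observation) = 0.0442368 / 0.143762 = 0.307709.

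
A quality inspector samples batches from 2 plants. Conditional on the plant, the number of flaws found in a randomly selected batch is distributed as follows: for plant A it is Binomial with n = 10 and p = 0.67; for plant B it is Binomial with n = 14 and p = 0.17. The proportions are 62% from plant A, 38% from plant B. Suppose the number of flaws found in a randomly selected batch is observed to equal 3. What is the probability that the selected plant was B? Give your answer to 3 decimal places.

Likelihoods P(X=3 | ·): A: 0.0153817; B: 0.230307.
Posterior ∝ prior × likelihood. Numerator for B: 0.38·0.230307 = 0.0875167.
Normalizing constant: 0.62·0.0153817 + 0.38·0.230307 = 0.0970533.
P(B | observation) = 0.0875167 / 0.0970533 = 0.901738.

0.902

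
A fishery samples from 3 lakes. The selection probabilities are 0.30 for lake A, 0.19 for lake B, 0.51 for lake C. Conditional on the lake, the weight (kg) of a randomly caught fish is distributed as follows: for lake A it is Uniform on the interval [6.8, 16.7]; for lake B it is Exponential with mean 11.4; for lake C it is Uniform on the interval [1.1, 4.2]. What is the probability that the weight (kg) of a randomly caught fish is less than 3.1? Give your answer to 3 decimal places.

Conditional on each lake, P(X < 3.1): A: 0; B: 0.238092; C: 0.645161.
By total probability, P(X < 3.1) = 0.3·0 + 0.19·0.238092 + 0.51·0.645161 = 0.37427.

0.374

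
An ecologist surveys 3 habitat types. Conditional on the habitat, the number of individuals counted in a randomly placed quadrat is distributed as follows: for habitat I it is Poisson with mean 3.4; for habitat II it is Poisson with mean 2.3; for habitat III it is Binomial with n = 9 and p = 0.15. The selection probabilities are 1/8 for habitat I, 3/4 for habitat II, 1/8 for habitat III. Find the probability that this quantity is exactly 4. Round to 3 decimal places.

0.114

Conditional on each habitat, P(X = 4): I: 0.185825; II: 0.116902; III: 0.0283029.
By total probability, P(X = 4) = 0.125·0.185825 + 0.75·0.116902 + 0.125·0.0283029 = 0.114443.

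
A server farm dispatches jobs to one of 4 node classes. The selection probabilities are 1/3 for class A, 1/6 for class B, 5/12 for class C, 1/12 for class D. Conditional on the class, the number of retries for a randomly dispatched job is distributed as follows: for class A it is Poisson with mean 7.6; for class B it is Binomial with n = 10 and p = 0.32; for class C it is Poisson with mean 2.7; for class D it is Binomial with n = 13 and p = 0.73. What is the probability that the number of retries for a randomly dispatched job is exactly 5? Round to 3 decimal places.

0.090

Conditional on each class, P(X = 5): A: 0.105742; B: 0.122941; C: 0.0803605; D: 0.00753534.
By total probability, P(X = 5) = 0.333333·0.105742 + 0.166667·0.122941 + 0.416667·0.0803605 + 0.0833333·0.00753534 = 0.089849.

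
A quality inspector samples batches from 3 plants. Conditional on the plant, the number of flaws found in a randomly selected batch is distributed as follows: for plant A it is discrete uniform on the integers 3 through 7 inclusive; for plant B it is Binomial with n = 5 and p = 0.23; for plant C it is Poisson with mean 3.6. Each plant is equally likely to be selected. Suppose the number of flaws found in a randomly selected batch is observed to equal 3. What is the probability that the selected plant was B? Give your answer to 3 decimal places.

0.149

Likelihoods P(X=3 | ·): A: 0.2; B: 0.0721381; C: 0.212469.
Posterior ∝ prior × likelihood. Numerator for B: 0.333333·0.0721381 = 0.024046.
Normalizing constant: 0.333333·0.2 + 0.333333·0.0721381 + 0.333333·0.212469 = 0.161536.
P(B | observation) = 0.024046 / 0.161536 = 0.148859.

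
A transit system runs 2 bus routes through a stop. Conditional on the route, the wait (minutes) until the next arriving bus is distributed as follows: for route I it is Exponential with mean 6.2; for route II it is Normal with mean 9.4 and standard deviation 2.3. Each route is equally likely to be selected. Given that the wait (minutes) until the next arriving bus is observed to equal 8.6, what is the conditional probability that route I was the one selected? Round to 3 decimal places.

Likelihoods f(8.6 | ·): I: 0.0402902; II: 0.163272.
Posterior ∝ prior × likelihood. Numerator for I: 0.5·0.0402902 = 0.0201451.
Normalizing constant: 0.5·0.0402902 + 0.5·0.163272 = 0.101781.
P(I | observation) = 0.0201451 / 0.101781 = 0.197926.

0.198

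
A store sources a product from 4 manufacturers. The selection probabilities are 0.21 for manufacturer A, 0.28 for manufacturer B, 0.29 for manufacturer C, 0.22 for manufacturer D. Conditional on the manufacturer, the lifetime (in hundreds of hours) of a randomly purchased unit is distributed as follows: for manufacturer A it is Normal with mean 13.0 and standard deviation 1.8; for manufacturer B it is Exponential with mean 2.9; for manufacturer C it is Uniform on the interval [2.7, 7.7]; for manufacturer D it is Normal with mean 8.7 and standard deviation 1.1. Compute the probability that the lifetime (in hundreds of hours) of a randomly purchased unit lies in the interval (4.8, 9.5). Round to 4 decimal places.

Conditional on each manufacturer, P(4.8 < X < 9.5): A: 0.0259183; B: 0.153275; C: 0.58; D: 0.766275.
By total probability, P(4.8 < X < 9.5) = 0.21·0.0259183 + 0.28·0.153275 + 0.29·0.58 + 0.22·0.766275 = 0.38514.

0.3851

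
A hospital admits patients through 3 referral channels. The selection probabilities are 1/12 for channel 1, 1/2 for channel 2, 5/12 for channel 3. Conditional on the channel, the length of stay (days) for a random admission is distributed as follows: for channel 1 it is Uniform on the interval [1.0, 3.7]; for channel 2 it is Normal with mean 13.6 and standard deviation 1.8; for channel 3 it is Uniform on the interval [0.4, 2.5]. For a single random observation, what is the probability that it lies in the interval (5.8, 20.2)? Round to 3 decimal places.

0.500

Conditional on each channel, P(5.8 < X < 20.2): 1: 0; 2: 0.99987; 3: 0.
By total probability, P(5.8 < X < 20.2) = 0.0833333·0 + 0.5·0.99987 + 0.416667·0 = 0.499935.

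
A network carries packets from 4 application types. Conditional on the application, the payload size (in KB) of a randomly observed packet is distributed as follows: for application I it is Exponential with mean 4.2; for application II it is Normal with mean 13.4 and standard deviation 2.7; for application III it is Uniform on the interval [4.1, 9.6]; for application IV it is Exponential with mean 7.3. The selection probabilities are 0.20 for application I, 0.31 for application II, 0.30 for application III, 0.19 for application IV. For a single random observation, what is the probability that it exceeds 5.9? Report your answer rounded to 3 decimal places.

Conditional on each application, P(X > 5.9): I: 0.245425; II: 0.997263; III: 0.672727; IV: 0.445651.
By total probability, P(X > 5.9) = 0.2·0.245425 + 0.31·0.997263 + 0.3·0.672727 + 0.19·0.445651 = 0.644729.

0.645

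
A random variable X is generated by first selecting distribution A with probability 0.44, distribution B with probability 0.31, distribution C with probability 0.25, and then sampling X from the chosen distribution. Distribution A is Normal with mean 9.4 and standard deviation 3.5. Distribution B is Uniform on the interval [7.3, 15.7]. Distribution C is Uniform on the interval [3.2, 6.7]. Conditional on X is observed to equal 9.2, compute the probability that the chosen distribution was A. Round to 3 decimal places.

0.576

Likelihoods f(9.2 | ·): A: 0.113798; B: 0.119048; C: 0.
Posterior ∝ prior × likelihood. Numerator for A: 0.44·0.113798 = 0.0500709.
Normalizing constant: 0.44·0.113798 + 0.31·0.119048 + 0.25·0 = 0.0869757.
P(A | observation) = 0.0500709 / 0.0869757 = 0.575689.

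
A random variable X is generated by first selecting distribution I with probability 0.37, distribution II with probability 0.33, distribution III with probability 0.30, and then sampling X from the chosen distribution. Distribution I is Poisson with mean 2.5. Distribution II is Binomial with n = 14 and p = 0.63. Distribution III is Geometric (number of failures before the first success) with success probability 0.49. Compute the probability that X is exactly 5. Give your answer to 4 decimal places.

0.0383

Conditional on each component, P(X = 5): I: 0.0668009; II: 0.0258216; III: 0.0169062.
By total probability, P(X = 5) = 0.37·0.0668009 + 0.33·0.0258216 + 0.3·0.0169062 = 0.0383093.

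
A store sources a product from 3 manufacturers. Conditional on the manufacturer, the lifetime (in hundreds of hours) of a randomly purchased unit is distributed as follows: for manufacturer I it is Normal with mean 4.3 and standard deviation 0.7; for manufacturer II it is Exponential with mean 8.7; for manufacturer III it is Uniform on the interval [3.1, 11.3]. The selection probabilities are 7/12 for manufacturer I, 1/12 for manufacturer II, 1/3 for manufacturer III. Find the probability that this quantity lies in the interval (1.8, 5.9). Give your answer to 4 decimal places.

Conditional on each manufacturer, P(1.8 < X < 5.9): I: 0.988687; II: 0.305554; III: 0.341463.
By total probability, P(1.8 < X < 5.9) = 0.583333·0.988687 + 0.0833333·0.305554 + 0.333333·0.341463 = 0.716018.

0.7160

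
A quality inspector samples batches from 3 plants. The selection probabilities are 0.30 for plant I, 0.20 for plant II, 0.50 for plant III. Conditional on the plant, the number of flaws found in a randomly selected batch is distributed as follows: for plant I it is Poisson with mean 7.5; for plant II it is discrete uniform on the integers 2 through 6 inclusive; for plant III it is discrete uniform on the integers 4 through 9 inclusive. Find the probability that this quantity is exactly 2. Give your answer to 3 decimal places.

Conditional on each plant, P(X = 2): I: 0.0155555; II: 0.2; III: 0.
By total probability, P(X = 2) = 0.3·0.0155555 + 0.2·0.2 + 0.5·0 = 0.0446666.

0.045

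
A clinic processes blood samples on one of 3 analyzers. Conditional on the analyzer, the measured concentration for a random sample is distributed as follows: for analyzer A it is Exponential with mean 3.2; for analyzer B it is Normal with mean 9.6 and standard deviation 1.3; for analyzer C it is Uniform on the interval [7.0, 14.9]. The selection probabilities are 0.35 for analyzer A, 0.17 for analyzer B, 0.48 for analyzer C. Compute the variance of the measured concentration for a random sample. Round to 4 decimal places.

19.0440

Per component, A: μ=3.2, E[X²]=20.48; B: μ=9.6, E[X²]=93.85; C: μ=10.95, E[X²]=125.103.
E[X] = 0.35·3.2 + 0.17·9.6 + 0.48·10.95 = 8.008.
E[X²] = 0.35·20.48 + 0.17·93.85 + 0.48·125.103 = 83.1721.
Var(X) = E[X²] − (E[X])² = 83.1721 − 64.1281 = 19.044.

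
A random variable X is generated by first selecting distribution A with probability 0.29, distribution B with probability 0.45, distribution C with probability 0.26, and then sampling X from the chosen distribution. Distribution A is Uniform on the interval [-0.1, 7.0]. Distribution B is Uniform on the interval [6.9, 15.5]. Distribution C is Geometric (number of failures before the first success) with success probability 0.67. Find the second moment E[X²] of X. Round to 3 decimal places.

64.146

For each component E[X²] = Var + (mean)², giving A: 16.1033; B: 131.603; C: 0.977723.
Overall E[X²] = 0.29·16.1033 + 0.45·131.603 + 0.26·0.977723 = 64.1457.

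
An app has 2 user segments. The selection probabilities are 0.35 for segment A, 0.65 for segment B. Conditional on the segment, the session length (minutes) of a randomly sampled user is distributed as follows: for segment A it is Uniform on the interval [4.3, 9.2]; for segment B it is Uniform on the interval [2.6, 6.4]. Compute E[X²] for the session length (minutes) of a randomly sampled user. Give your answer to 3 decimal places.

30.592

For each component E[X²] = Var + (mean)², giving A: 47.5633; B: 21.4533.
Overall E[X²] = 0.35·47.5633 + 0.65·21.4533 = 30.5918.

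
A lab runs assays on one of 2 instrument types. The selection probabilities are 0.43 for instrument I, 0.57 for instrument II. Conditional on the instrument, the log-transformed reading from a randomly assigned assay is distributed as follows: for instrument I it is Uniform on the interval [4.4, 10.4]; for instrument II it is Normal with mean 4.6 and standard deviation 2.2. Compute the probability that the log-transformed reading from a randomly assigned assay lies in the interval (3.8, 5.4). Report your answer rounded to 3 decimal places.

Conditional on each instrument, P(3.8 < X < 5.4): I: 0.166667; II: 0.28387.
By total probability, P(3.8 < X < 5.4) = 0.43·0.166667 + 0.57·0.28387 = 0.233473.

0.233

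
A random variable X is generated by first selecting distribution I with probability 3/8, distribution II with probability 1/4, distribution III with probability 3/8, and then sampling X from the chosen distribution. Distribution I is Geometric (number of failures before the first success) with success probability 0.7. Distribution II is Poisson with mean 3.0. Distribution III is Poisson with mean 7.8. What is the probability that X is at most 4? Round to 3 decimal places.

Conditional on each component, P(X ≤ 4): I: 0.99757; II: 0.815263; III: 0.11167.
By total probability, P(X ≤ 4) = 0.375·0.99757 + 0.25·0.815263 + 0.375·0.11167 = 0.619781.

0.620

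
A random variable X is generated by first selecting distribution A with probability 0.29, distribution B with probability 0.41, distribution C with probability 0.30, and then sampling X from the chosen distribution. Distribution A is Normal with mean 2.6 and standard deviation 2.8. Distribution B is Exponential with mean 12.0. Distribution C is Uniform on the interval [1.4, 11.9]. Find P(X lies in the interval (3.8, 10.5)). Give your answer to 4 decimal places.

Conditional on each component, P(3.8 < X < 10.5): A: 0.331727; B: 0.311712; C: 0.638095.
By total probability, P(3.8 < X < 10.5) = 0.29·0.331727 + 0.41·0.311712 + 0.3·0.638095 = 0.415431.

0.4154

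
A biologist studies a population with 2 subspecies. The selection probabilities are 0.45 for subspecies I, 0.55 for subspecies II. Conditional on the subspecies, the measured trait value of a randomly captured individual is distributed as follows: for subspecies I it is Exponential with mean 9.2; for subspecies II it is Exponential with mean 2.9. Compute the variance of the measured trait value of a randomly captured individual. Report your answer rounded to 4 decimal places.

52.5368

Per component, I: μ=9.2, E[X²]=169.28; II: μ=2.9, E[X²]=16.82.
E[X] = 0.45·9.2 + 0.55·2.9 = 5.735.
E[X²] = 0.45·169.28 + 0.55·16.82 = 85.427.
Var(X) = E[X²] − (E[X])² = 85.427 − 32.8902 = 52.5368.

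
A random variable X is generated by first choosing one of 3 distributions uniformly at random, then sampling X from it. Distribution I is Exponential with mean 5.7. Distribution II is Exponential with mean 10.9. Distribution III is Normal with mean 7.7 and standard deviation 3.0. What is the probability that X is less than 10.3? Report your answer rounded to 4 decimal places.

0.7514

Conditional on each component, P(X < 10.3): I: 0.835857; II: 0.611303; III: 0.806938.
By total probability, P(X < 10.3) = 0.333333·0.835857 + 0.333333·0.611303 + 0.333333·0.806938 = 0.751366.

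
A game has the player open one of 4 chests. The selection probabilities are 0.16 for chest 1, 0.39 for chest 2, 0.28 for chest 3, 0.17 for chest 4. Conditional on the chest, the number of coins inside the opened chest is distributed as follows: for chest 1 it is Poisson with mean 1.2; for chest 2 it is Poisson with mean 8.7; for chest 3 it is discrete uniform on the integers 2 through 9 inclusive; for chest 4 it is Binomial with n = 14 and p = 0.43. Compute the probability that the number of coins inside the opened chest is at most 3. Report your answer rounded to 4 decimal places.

0.2491

Conditional on each chest, P(X ≤ 3): 1: 0.966231; 2: 0.0262032; 3: 0.25; 4: 0.0839312.
By total probability, P(X ≤ 3) = 0.16·0.966231 + 0.39·0.0262032 + 0.28·0.25 + 0.17·0.0839312 = 0.249085.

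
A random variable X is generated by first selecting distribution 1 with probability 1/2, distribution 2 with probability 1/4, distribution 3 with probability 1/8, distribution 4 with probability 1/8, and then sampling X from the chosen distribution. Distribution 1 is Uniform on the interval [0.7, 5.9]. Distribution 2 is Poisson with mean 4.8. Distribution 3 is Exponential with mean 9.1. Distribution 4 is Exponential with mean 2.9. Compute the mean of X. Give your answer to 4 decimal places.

4.3500

Component means — 1: 3.3; 2: 4.8; 3: 9.1; 4: 2.9.
E[X] = 0.5·3.3 + 0.25·4.8 + 0.125·9.1 + 0.125·2.9 = 4.35.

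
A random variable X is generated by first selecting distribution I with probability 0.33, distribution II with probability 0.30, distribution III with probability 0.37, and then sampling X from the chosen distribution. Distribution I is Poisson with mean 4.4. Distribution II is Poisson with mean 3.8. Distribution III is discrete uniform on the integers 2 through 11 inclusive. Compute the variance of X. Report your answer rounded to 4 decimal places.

Per component, I: μ=4.4, E[X²]=23.76; II: μ=3.8, E[X²]=18.24; III: μ=6.5, E[X²]=50.5.
E[X] = 0.33·4.4 + 0.3·3.8 + 0.37·6.5 = 4.997.
E[X²] = 0.33·23.76 + 0.3·18.24 + 0.37·50.5 = 31.9978.
Var(X) = E[X²] − (E[X])² = 31.9978 − 24.97 = 7.02779.

7.0278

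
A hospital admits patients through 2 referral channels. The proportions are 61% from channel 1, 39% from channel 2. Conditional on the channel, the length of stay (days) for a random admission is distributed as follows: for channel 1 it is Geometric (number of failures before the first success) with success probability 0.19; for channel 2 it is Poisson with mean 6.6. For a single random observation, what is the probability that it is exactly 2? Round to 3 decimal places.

0.088

Conditional on each channel, P(X = 2): 1: 0.124659; 2: 0.0296288.
By total probability, P(X = 2) = 0.61·0.124659 + 0.39·0.0296288 = 0.0875972.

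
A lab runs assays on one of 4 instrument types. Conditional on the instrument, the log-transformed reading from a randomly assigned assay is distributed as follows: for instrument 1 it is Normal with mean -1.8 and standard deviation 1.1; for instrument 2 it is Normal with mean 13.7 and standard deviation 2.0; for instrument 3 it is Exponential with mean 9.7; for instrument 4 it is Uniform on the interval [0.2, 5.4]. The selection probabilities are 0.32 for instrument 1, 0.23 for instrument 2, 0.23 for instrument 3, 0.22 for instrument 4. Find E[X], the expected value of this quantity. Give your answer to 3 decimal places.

Component means — 1: -1.8; 2: 13.7; 3: 9.7; 4: 2.8.
E[X] = 0.32·-1.8 + 0.23·13.7 + 0.23·9.7 + 0.22·2.8 = 5.422.

5.422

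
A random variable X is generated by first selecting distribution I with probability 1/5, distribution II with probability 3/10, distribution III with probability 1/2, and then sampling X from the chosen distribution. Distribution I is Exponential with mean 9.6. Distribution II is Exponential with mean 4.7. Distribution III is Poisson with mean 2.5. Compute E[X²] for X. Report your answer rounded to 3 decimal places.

54.493

For each component E[X²] = Var + (mean)², giving I: 184.32; II: 44.18; III: 8.75.
Overall E[X²] = 0.2·184.32 + 0.3·44.18 + 0.5·8.75 = 54.493.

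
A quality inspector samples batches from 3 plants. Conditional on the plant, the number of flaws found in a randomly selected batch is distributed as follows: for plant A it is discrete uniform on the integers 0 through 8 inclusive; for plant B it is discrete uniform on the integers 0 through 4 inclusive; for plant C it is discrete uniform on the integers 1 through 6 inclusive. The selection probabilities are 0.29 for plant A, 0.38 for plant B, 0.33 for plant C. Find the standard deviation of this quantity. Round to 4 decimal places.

Per component, A: μ=4, E[X²]=22.6667; B: μ=2, E[X²]=6; C: μ=3.5, E[X²]=15.1667.
E[X] = 0.29·4 + 0.38·2 + 0.33·3.5 = 3.075.
E[X²] = 0.29·22.6667 + 0.38·6 + 0.33·15.1667 = 13.8583.
Var(X) = E[X²] − (E[X])² = 13.8583 − 9.45563 = 4.40271.
SD(X) = √4.40271 = 2.09826.

2.0983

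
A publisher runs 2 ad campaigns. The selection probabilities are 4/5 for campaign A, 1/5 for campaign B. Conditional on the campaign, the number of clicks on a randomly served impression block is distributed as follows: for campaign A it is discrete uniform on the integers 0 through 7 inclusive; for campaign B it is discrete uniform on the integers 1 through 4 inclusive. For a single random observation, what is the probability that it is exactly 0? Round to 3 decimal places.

Conditional on each campaign, P(X = 0): A: 0.125; B: 0.
By total probability, P(X = 0) = 0.8·0.125 + 0.2·0 = 0.1.

0.100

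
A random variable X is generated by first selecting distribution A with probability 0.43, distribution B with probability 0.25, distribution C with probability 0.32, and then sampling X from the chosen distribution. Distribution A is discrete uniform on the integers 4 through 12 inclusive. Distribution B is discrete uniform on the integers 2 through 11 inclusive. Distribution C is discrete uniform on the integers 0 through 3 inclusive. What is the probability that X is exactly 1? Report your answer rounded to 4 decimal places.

0.0800

Conditional on each component, P(X = 1): A: 0; B: 0; C: 0.25.
By total probability, P(X = 1) = 0.43·0 + 0.25·0 + 0.32·0.25 = 0.08.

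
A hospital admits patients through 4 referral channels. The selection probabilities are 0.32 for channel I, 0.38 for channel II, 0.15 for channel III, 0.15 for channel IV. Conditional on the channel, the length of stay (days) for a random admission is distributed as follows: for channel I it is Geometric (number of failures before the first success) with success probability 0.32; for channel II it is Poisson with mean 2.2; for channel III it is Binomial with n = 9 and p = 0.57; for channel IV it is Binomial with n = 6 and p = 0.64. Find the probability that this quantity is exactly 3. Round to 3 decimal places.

0.158

Conditional on each channel, P(X = 3): I: 0.100618; II: 0.196639; III: 0.0983365; IV: 0.244612.
By total probability, P(X = 3) = 0.32·0.100618 + 0.38·0.196639 + 0.15·0.0983365 + 0.15·0.244612 = 0.158363.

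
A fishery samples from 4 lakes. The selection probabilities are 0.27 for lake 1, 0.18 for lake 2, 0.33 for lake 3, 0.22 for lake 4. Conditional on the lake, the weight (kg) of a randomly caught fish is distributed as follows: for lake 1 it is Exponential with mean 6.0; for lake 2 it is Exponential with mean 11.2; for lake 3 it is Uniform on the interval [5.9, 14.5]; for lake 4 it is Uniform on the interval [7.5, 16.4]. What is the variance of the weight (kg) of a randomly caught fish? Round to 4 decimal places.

41.0781

Per component, 1: μ=6, E[X²]=72; 2: μ=11.2, E[X²]=250.88; 3: μ=10.2, E[X²]=110.203; 4: μ=11.95, E[X²]=149.403.
E[X] = 0.27·6 + 0.18·11.2 + 0.33·10.2 + 0.22·11.95 = 9.631.
E[X²] = 0.27·72 + 0.18·250.88 + 0.33·110.203 + 0.22·149.403 = 133.834.
Var(X) = E[X²] − (E[X])² = 133.834 − 92.7562 = 41.0781.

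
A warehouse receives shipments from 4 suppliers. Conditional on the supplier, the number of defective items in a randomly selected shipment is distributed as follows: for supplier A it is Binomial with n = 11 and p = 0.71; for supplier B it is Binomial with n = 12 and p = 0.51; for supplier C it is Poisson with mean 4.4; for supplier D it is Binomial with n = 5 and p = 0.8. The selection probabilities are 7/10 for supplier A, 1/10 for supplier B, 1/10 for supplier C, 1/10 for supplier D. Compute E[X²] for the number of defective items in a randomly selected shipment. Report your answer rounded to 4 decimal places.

52.3840

For each component E[X²] = Var + (mean)², giving A: 63.261; B: 40.4532; C: 23.76; D: 16.8.
Overall E[X²] = 0.7·63.261 + 0.1·40.4532 + 0.1·23.76 + 0.1·16.8 = 52.384.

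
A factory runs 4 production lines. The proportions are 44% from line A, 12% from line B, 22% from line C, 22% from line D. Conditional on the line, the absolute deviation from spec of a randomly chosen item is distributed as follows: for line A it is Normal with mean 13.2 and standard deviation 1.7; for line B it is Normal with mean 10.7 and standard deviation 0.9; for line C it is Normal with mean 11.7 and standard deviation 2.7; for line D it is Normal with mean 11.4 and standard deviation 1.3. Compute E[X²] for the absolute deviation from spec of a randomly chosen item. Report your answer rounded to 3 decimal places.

152.456

For each component E[X²] = Var + (mean)², giving A: 177.13; B: 115.3; C: 144.18; D: 131.65.
Overall E[X²] = 0.44·177.13 + 0.12·115.3 + 0.22·144.18 + 0.22·131.65 = 152.456.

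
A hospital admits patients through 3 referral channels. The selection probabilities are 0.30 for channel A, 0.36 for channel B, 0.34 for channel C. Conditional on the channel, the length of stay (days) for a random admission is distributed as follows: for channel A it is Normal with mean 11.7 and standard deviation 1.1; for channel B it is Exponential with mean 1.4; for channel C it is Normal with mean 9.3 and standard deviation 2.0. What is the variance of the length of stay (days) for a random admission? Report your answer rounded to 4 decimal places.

Per component, A: μ=11.7, E[X²]=138.1; B: μ=1.4, E[X²]=3.92; C: μ=9.3, E[X²]=90.49.
E[X] = 0.3·11.7 + 0.36·1.4 + 0.34·9.3 = 7.176.
E[X²] = 0.3·138.1 + 0.36·3.92 + 0.34·90.49 = 73.6078.
Var(X) = E[X²] − (E[X])² = 73.6078 − 51.495 = 22.1128.

22.1128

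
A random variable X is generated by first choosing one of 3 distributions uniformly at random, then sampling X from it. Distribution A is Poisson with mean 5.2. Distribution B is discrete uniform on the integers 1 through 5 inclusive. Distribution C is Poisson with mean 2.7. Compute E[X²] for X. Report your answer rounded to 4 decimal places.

17.7433

For each component E[X²] = Var + (mean)², giving A: 32.24; B: 11; C: 9.99.
Overall E[X²] = 0.333333·32.24 + 0.333333·11 + 0.333333·9.99 = 17.7433.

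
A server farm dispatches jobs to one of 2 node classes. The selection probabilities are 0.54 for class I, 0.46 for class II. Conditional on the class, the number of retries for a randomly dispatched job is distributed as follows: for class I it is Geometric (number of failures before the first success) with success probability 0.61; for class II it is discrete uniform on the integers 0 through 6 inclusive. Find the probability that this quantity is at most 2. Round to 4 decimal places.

0.7051

Conditional on each class, P(X ≤ 2): I: 0.940681; II: 0.428571.
By total probability, P(X ≤ 2) = 0.54·0.940681 + 0.46·0.428571 = 0.705111.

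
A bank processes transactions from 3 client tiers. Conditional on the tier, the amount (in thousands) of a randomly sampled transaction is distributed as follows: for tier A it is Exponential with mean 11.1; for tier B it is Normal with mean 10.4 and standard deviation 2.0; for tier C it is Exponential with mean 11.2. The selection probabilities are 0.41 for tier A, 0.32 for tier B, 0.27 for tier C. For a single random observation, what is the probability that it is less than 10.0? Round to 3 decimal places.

0.538

Conditional on each tier, P(X < 10.0): A: 0.593796; B: 0.42074; C: 0.590516.
By total probability, P(X < 10.0) = 0.41·0.593796 + 0.32·0.42074 + 0.27·0.590516 = 0.537533.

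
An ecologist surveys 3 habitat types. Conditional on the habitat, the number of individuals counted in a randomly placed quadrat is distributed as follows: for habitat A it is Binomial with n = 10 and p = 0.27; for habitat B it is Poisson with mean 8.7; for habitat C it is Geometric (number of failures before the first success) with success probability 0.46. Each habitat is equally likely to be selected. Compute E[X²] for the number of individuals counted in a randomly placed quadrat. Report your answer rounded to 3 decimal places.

For each component E[X²] = Var + (mean)², giving A: 9.261; B: 84.39; C: 3.93006.
Overall E[X²] = 0.333333·9.261 + 0.333333·84.39 + 0.333333·3.93006 = 32.527.

32.527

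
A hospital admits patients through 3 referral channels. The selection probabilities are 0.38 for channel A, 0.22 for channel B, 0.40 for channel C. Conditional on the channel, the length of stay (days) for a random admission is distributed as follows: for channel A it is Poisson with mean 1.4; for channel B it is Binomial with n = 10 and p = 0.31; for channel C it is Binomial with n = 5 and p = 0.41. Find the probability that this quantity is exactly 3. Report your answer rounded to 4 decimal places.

Conditional on each channel, P(X = 3): A: 0.112777; B: 0.266201; C: 0.239914.
By total probability, P(X = 3) = 0.38·0.112777 + 0.22·0.266201 + 0.4·0.239914 = 0.197385.

0.1974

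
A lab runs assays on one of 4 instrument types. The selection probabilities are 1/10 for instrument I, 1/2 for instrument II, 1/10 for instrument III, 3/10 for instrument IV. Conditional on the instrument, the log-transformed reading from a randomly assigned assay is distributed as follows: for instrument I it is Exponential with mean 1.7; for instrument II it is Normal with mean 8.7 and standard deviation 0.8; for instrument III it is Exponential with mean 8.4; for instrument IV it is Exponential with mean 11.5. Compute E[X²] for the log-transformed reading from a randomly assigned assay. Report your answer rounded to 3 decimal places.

132.205

For each component E[X²] = Var + (mean)², giving I: 5.78; II: 76.33; III: 141.12; IV: 264.5.
Overall E[X²] = 0.1·5.78 + 0.5·76.33 + 0.1·141.12 + 0.3·264.5 = 132.205.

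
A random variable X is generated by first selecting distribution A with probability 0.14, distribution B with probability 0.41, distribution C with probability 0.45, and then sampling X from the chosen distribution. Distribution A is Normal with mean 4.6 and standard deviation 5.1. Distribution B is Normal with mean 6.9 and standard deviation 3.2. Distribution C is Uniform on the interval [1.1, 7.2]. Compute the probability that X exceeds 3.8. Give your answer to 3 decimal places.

0.671

Conditional on each component, P(X > 3.8): A: 0.562323; B: 0.833665; C: 0.557377.
By total probability, P(X > 3.8) = 0.14·0.562323 + 0.41·0.833665 + 0.45·0.557377 = 0.671348.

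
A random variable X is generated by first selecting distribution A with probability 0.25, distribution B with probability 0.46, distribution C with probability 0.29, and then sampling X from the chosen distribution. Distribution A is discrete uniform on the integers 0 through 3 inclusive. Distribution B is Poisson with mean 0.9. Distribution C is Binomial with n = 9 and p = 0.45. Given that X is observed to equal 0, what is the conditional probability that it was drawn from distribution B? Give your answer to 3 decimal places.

Likelihoods P(X=0 | ·): A: 0.25; B: 0.40657; C: 0.00460537.
Posterior ∝ prior × likelihood. Numerator for B: 0.46·0.40657 = 0.187022.
Normalizing constant: 0.25·0.25 + 0.46·0.40657 + 0.29·0.00460537 = 0.250858.
P(B | observation) = 0.187022 / 0.250858 = 0.745531.

0.746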